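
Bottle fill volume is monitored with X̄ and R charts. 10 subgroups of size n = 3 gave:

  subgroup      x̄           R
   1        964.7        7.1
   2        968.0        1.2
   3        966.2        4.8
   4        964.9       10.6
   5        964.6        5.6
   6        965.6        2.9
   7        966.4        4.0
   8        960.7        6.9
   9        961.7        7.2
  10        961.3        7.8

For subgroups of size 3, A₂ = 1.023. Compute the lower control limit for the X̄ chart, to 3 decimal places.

958.466

X̄̄ = (964.7 + 968.0 + 966.2 + 964.9 + 964.6 + 965.6 + 966.4 + 960.7 + 961.7 + 961.3) / 10 = 9644.1000 / 10 = 964.4100
R̄ = (7.1 + 1.2 + 4.8 + 10.6 + 5.6 + 2.9 + 4.0 + 6.9 + 7.2 + 7.8) / 10 = 58.1000 / 10 = 5.8100
LCL = X̄̄ − A₂·R̄ = 964.4100 − 1.023 × 5.8100 = 958.4664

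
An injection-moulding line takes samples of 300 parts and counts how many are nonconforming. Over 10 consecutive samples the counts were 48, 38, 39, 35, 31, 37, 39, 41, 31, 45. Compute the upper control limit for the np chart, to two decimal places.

55.76

p̄ = Σdᵢ / (k·n) = 384 / (10 × 300) = 0.12800
UCL = np̄ + 3·√(np̄(1−p̄)) = 38.4000 + 3 × √(38.4000×0.87200) = 38.4000 + 3 × 5.7866 = 55.7598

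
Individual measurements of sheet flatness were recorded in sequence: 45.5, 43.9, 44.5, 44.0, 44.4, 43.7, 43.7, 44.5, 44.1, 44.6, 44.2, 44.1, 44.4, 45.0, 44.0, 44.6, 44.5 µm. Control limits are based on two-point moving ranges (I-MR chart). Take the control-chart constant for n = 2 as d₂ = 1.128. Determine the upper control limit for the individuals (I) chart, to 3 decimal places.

X̄ = (45.5 + 43.9 + 44.5 + 44.0 + 44.4 + 43.7 + 43.7 + 44.5 + 44.1 + 44.6 + 44.2 + 44.1 + 44.4 + 45.0 + 44.0 + 44.6 + 44.5) / 17 = 44.3353
Moving ranges: 1.6, 0.6, 0.5, 0.4, 0.7, 0.0, 0.8, 0.4, 0.5, 0.4, 0.1, 0.3, 0.6, 1.0, 0.6, 0.1; M̄R̄ = 8.6000 / 16 = 0.5375
UCL = X̄ + 3·M̄R̄/d₂ = 44.3353 + 3 × 0.5375 / 1.128 = 45.7648

45.765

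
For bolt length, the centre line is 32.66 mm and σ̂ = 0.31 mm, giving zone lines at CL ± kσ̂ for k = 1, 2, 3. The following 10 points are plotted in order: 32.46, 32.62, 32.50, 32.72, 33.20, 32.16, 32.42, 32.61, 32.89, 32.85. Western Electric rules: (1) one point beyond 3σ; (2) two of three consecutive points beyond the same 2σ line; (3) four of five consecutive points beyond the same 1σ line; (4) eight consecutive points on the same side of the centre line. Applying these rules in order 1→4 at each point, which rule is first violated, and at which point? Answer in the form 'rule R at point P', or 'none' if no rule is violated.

Zone of each point (C = within 1σ̂, B = 1σ̂–2σ̂, A = 2σ̂–3σ̂, * = beyond 3σ̂; sign = side of CL): 1:-C, 2:-C, 3:-C, 4:+C, 5:+B, 6:-B, 7:-C, 8:-C, 9:+C, 10:+C
No rule fires across all 10 points.

none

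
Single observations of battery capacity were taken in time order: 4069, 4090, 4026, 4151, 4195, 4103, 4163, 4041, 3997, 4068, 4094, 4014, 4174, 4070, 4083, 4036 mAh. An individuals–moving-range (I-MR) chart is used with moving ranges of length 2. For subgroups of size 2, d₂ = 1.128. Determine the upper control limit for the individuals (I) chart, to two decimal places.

X̄ = (4069 + 4090 + 4026 + 4151 + 4195 + 4103 + 4163 + 4041 + 3997 + 4068 + 4094 + 4014 + 4174 + 4070 + 4083 + 4036) / 16 = 4085.8750
Moving ranges: 21, 64, 125, 44, 92, 60, 122, 44, 71, 26, 80, 160, 104, 13, 47; M̄R̄ = 1073.0000 / 15 = 71.5333
UCL = X̄ + 3·M̄R̄/d₂ = 4085.8750 + 3 × 71.5333 / 1.128 = 4276.1232

4276.12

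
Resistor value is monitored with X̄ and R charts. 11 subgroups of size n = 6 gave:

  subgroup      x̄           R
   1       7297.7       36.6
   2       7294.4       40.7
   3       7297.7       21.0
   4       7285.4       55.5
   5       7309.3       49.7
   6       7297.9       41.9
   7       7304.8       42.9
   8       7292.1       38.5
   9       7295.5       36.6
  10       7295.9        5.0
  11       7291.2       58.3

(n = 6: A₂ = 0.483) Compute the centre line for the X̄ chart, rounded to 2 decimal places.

7296.54

X̄̄ = (7297.7 + 7294.4 + 7297.7 + 7285.4 + 7309.3 + 7297.9 + 7304.8 + 7292.1 + 7295.5 + 7295.9 + 7291.2) / 11 = 80261.9000 / 11 = 7296.5364
CL = X̄̄ = 7296.5364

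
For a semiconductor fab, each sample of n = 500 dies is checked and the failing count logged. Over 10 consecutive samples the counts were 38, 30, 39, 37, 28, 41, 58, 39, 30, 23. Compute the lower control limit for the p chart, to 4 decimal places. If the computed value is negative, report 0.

p̄ = Σdᵢ / (k·n) = 363 / (10 × 500) = 0.07260
LCL = p̄ − 3·√(p̄(1−p̄)/n) = 0.07260 − 3 × 0.01160 = 0.03779

0.0378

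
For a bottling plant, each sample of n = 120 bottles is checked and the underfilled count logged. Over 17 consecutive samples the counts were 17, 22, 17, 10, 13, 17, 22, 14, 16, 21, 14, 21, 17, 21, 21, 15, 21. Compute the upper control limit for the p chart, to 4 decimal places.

p̄ = Σdᵢ / (k·n) = 299 / (17 × 120) = 0.14657
UCL = p̄ + 3·√(p̄(1−p̄)/n) = 0.14657 + 3 × √(0.14657×0.85343/120) = 0.14657 + 3 × 0.03229 = 0.24343

0.2434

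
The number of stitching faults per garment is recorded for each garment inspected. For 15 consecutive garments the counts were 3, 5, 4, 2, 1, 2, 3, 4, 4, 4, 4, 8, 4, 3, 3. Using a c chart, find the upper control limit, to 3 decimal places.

9.292

c̄ = (3 + 5 + 4 + 2 + 1 + 2 + 3 + 4 + 4 + 4 + 4 + 8 + 4 + 3 + 3) / 15 = 54 / 15 = 3.6000
UCL = c̄ + 3√c̄ = 3.6000 + 3 × √3.6000 = 3.6000 + 3 × 1.8974 = 9.2921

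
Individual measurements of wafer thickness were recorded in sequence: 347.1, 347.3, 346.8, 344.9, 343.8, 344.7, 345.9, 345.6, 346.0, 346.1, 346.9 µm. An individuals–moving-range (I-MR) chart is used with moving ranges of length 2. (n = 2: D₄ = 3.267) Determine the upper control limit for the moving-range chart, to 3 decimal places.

Moving ranges: 0.2, 0.5, 1.9, 1.1, 0.9, 1.2, 0.3, 0.4, 0.1, 0.8; M̄R̄ = 7.4000 / 10 = 0.7400
UCL_MR = D₄·M̄R̄ = 3.267 × 0.7400 = 2.4176

2.418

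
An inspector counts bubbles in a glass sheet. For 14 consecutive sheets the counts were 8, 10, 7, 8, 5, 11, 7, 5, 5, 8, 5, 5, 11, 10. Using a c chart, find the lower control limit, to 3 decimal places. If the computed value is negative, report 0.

0.000

c̄ = (8 + 10 + 7 + 8 + 5 + 11 + 7 + 5 + 5 + 8 + 5 + 5 + 11 + 10) / 14 = 105 / 14 = 7.5000
LCL = c̄ − 3√c̄ = 7.5000 − 3 × 2.7386 = -0.7158 → 0 (cannot be negative)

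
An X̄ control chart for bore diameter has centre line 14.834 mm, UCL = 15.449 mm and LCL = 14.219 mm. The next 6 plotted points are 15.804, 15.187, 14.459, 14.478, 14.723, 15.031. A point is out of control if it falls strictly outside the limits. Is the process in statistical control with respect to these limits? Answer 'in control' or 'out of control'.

Compare each point to [14.219, 15.449]: sample 1 = 15.804 > UCL.

out of control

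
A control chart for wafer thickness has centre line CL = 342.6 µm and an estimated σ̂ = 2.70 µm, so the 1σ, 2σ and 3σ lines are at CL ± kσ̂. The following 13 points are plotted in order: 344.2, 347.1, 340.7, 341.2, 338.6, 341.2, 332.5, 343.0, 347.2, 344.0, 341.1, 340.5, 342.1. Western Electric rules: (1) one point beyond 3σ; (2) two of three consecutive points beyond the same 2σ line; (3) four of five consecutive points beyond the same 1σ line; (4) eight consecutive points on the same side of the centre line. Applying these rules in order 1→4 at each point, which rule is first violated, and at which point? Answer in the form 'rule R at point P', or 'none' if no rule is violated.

Zone of each point (C = within 1σ̂, B = 1σ̂–2σ̂, A = 2σ̂–3σ̂, * = beyond 3σ̂; sign = side of CL): 1:+C, 2:+B, 3:-C, 4:-C, 5:-B, 6:-C, 7:-*, 8:+C, 9:+B, 10:+C, 11:-C, 12:-C, 13:-C
Rule 1 (one point beyond the 3σ limits) is satisfied at point 7.

rule 1 at point 7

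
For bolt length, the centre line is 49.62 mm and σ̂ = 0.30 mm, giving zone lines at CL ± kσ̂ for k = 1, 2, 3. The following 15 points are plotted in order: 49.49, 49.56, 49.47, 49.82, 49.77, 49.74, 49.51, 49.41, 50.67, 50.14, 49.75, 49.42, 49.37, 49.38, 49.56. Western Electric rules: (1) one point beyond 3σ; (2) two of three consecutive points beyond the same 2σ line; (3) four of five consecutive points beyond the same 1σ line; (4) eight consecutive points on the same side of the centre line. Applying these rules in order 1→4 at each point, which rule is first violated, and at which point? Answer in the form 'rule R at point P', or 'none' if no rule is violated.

Zone of each point (C = within 1σ̂, B = 1σ̂–2σ̂, A = 2σ̂–3σ̂, * = beyond 3σ̂; sign = side of CL): 1:-C, 2:-C, 3:-C, 4:+C, 5:+C, 6:+C, 7:-C, 8:-C, 9:+*, 10:+B, 11:+C, 12:-C, 13:-C, 14:-C, 15:-C
Rule 1 (one point beyond the 3σ limits) is satisfied at point 9.

rule 1 at point 9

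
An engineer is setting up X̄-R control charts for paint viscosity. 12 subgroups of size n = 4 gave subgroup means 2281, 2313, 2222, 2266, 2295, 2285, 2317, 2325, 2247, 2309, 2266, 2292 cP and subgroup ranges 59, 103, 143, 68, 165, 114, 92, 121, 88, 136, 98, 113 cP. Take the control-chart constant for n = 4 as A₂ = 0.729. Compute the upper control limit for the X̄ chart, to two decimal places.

2363.81

X̄̄ = (2281 + 2313 + 2222 + 2266 + 2295 + 2285 + 2317 + 2325 + 2247 + 2309 + 2266 + 2292) / 12 = 27418.0000 / 12 = 2284.8333
R̄ = (59 + 103 + 143 + 68 + 165 + 114 + 92 + 121 + 88 + 136 + 98 + 113) / 12 = 1300.0000 / 12 = 108.3333
UCL = X̄̄ + A₂·R̄ = 2284.8333 + 0.729 × 108.3333 = 2363.8083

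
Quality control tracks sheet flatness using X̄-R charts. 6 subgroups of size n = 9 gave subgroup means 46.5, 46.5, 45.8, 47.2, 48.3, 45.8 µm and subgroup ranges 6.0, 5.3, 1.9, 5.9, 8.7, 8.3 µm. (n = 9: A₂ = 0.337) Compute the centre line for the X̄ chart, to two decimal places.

46.68

X̄̄ = (46.5 + 46.5 + 45.8 + 47.2 + 48.3 + 45.8) / 6 = 280.1000 / 6 = 46.6833
CL = X̄̄ = 46.6833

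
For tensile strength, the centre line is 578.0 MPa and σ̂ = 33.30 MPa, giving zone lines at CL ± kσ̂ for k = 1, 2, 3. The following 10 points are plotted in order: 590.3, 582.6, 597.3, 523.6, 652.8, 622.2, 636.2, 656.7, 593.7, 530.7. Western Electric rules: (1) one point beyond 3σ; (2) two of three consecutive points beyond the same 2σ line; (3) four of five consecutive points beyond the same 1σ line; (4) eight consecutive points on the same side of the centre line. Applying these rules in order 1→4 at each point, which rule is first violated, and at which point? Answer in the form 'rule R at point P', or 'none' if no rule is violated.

Zone of each point (C = within 1σ̂, B = 1σ̂–2σ̂, A = 2σ̂–3σ̂, * = beyond 3σ̂; sign = side of CL): 1:+C, 2:+C, 3:+C, 4:-B, 5:+A, 6:+B, 7:+B, 8:+A, 9:+C, 10:-B
Rule 3 (four of five consecutive points beyond the same 1σ limit) is satisfied at point 8.

rule 3 at point 8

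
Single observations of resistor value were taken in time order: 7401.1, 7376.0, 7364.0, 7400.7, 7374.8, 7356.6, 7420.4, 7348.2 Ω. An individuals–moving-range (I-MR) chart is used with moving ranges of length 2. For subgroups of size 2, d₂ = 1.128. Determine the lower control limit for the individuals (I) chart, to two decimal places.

7283.76

X̄ = (7401.1 + 7376.0 + 7364.0 + 7400.7 + 7374.8 + 7356.6 + 7420.4 + 7348.2) / 8 = 7380.2250
Moving ranges: 25.1, 12.0, 36.7, 25.9, 18.2, 63.8, 72.2; M̄R̄ = 253.9000 / 7 = 36.2714
LCL = X̄ − 3·M̄R̄/d₂ = 7380.2250 − 3 × 36.2714 / 1.128 = 7283.7584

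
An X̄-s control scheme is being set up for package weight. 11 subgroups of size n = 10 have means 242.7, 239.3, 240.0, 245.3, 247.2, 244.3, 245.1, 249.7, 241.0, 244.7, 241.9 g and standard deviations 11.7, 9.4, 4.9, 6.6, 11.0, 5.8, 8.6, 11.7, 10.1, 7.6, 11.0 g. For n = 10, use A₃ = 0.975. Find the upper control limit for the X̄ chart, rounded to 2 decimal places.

252.47

X̄̄ = (242.7 + 239.3 + 240.0 + 245.3 + 247.2 + 244.3 + 245.1 + 249.7 + 241.0 + 244.7 + 241.9) / 11 = 243.7455
s̄ = (11.7 + 9.4 + 4.9 + 6.6 + 11.0 + 5.8 + 8.6 + 11.7 + 10.1 + 7.6 + 11.0) / 11 = 8.9455
UCL = X̄̄ + A₃·s̄ = 243.7455 + 0.975 × 8.9455 = 252.4673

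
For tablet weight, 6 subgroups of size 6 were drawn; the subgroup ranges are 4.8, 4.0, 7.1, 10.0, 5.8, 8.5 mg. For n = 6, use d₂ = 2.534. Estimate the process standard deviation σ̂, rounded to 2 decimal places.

R̄ = (4.8 + 4.0 + 7.1 + 10.0 + 5.8 + 8.5) / 6 = 6.7000
σ̂ = R̄ / d₂ = 6.7000 / 2.534 = 2.6440

2.64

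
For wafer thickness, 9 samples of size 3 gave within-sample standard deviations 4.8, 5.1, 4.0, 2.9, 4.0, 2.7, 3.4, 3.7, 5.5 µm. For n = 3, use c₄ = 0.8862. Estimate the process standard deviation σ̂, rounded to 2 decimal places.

s̄ = (4.8 + 5.1 + 4.0 + 2.9 + 4.0 + 2.7 + 3.4 + 3.7 + 5.5) / 9 = 4.0111
σ̂ = s̄ / c₄ = 4.0111 / 0.8862 = 4.5262

4.53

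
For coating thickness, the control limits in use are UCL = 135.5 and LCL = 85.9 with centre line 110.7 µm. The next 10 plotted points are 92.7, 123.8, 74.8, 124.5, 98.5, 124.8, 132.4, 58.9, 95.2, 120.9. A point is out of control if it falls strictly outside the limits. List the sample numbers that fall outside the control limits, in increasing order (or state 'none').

3, 8

Compare each point to [85.9, 135.5]: sample 3 = 74.8 < LCL; sample 8 = 58.9 < LCL.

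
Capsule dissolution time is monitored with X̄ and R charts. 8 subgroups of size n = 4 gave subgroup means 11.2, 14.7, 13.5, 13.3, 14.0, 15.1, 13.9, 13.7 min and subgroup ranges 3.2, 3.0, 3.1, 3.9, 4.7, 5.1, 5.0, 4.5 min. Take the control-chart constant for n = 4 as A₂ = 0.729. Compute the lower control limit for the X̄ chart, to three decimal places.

X̄̄ = (11.2 + 14.7 + 13.5 + 13.3 + 14.0 + 15.1 + 13.9 + 13.7) / 8 = 109.4000 / 8 = 13.6750
R̄ = (3.2 + 3.0 + 3.1 + 3.9 + 4.7 + 5.1 + 5.0 + 4.5) / 8 = 32.5000 / 8 = 4.0625
LCL = X̄̄ − A₂·R̄ = 13.6750 − 0.729 × 4.0625 = 10.7134

10.713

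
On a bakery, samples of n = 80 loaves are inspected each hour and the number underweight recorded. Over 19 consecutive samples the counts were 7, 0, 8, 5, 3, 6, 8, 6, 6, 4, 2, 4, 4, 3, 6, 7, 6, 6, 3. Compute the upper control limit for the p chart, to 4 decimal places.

0.1426

p̄ = Σdᵢ / (k·n) = 94 / (19 × 80) = 0.06184
UCL = p̄ + 3·√(p̄(1−p̄)/n) = 0.06184 + 3 × √(0.06184×0.93816/80) = 0.06184 + 3 × 0.02693 = 0.14263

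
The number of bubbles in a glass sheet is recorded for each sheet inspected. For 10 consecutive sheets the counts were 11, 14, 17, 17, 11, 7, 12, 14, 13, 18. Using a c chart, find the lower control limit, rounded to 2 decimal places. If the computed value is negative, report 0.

c̄ = (11 + 14 + 17 + 17 + 11 + 7 + 12 + 14 + 13 + 18) / 10 = 134 / 10 = 13.4000
LCL = c̄ − 3√c̄ = 13.4000 − 3 × 3.6606 = 2.4182

2.42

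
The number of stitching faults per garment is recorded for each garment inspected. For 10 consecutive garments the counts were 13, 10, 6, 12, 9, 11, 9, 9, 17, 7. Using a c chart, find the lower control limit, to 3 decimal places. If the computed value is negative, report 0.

c̄ = (13 + 10 + 6 + 12 + 9 + 11 + 9 + 9 + 17 + 7) / 10 = 103 / 10 = 10.3000
LCL = c̄ − 3√c̄ = 10.3000 − 3 × 3.2094 = 0.6719

0.672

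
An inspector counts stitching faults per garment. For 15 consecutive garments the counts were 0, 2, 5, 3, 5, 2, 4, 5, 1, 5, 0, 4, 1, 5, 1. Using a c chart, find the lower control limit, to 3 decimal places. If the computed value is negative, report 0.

c̄ = (0 + 2 + 5 + 3 + 5 + 2 + 4 + 5 + 1 + 5 + 0 + 4 + 1 + 5 + 1) / 15 = 43 / 15 = 2.8667
LCL = c̄ − 3√c̄ = 2.8667 − 3 × 1.6931 = -2.2127 → 0 (cannot be negative)

0.000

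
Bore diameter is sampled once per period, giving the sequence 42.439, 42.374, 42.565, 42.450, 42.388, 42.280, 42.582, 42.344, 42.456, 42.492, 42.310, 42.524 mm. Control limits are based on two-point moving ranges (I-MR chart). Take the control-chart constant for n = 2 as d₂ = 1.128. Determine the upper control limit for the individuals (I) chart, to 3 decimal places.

X̄ = (42.439 + 42.374 + 42.565 + 42.450 + 42.388 + 42.280 + 42.582 + 42.344 + 42.456 + 42.492 + 42.310 + 42.524) / 12 = 42.4337
Moving ranges: 0.065, 0.191, 0.115, 0.062, 0.108, 0.302, 0.238, 0.112, 0.036, 0.182, 0.214; M̄R̄ = 1.6250 / 11 = 0.1477
UCL = X̄ + 3·M̄R̄/d₂ = 42.4337 + 3 × 0.1477 / 1.128 = 42.8266

42.827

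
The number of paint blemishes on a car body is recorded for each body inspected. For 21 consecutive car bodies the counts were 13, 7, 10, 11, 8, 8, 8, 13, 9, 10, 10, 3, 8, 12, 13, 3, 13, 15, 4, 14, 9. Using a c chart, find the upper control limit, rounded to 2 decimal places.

c̄ = (13 + 7 + 10 + 11 + 8 + 8 + 8 + 13 + 9 + 10 + 10 + 3 + 8 + 12 + 13 + 3 + 13 + 15 + 4 + 14 + 9) / 21 = 201 / 21 = 9.5714
UCL = c̄ + 3√c̄ = 9.5714 + 3 × √9.5714 = 9.5714 + 3 × 3.0938 = 18.8527

18.85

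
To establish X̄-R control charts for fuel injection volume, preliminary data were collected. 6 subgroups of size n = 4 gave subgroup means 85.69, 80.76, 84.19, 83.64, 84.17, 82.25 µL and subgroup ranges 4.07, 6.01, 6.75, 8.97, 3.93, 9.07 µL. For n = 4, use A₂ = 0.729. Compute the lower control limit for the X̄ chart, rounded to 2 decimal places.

78.74

X̄̄ = (85.69 + 80.76 + 84.19 + 83.64 + 84.17 + 82.25) / 6 = 500.7000 / 6 = 83.4500
R̄ = (4.07 + 6.01 + 6.75 + 8.97 + 3.93 + 9.07) / 6 = 38.8000 / 6 = 6.4667
LCL = X̄̄ − A₂·R̄ = 83.4500 − 0.729 × 6.4667 = 78.7358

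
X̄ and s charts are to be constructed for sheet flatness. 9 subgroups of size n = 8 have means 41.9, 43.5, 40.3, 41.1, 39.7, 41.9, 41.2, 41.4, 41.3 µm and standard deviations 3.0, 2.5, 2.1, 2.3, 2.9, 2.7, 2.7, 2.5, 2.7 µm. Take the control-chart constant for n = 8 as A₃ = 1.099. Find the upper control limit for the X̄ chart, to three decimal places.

X̄̄ = (41.9 + 43.5 + 40.3 + 41.1 + 39.7 + 41.9 + 41.2 + 41.4 + 41.3) / 9 = 41.3667
s̄ = (3.0 + 2.5 + 2.1 + 2.3 + 2.9 + 2.7 + 2.7 + 2.5 + 2.7) / 9 = 2.6000
UCL = X̄̄ + A₃·s̄ = 41.3667 + 1.099 × 2.6000 = 44.2241

44.224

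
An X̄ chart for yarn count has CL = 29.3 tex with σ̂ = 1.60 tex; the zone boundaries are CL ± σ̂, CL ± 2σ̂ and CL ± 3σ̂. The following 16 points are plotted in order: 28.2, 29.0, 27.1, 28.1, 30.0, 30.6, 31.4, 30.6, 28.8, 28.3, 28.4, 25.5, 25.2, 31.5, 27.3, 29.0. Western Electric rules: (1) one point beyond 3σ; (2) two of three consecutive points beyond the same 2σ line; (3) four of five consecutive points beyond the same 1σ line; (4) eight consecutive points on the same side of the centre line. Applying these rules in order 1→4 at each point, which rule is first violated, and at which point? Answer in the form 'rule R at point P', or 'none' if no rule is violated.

Zone of each point (C = within 1σ̂, B = 1σ̂–2σ̂, A = 2σ̂–3σ̂, * = beyond 3σ̂; sign = side of CL): 1:-C, 2:-C, 3:-B, 4:-C, 5:+C, 6:+C, 7:+B, 8:+C, 9:-C, 10:-C, 11:-C, 12:-A, 13:-A, 14:+B, 15:-B, 16:-C
Rule 2 (two of three consecutive points beyond the same 2σ limit) is satisfied at point 13.

rule 2 at point 13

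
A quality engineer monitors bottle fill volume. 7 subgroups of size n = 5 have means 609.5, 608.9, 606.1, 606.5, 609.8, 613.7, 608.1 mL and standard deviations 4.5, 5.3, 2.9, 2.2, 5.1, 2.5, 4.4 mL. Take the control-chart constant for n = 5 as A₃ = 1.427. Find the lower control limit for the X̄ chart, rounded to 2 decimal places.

X̄̄ = (609.5 + 608.9 + 606.1 + 606.5 + 609.8 + 613.7 + 608.1) / 7 = 608.9429
s̄ = (4.5 + 5.3 + 2.9 + 2.2 + 5.1 + 2.5 + 4.4) / 7 = 3.8429
LCL = X̄̄ − A₃·s̄ = 608.9429 − 1.427 × 3.8429 = 603.4591

603.46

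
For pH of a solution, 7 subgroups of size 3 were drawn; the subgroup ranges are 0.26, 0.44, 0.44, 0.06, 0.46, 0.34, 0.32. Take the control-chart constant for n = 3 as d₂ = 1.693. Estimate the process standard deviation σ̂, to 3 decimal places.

0.196

R̄ = (0.26 + 0.44 + 0.44 + 0.06 + 0.46 + 0.34 + 0.32) / 7 = 0.3314
σ̂ = R̄ / d₂ = 0.3314 / 1.693 = 0.1958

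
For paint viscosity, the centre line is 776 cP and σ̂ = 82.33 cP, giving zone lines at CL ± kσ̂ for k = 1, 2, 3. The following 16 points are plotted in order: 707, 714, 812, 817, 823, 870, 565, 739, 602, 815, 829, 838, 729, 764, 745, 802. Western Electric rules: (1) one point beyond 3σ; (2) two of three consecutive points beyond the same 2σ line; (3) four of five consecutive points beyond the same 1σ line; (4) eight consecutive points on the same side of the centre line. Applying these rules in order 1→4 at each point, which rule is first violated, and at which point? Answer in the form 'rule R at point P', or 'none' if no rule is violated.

rule 2 at point 9

Zone of each point (C = within 1σ̂, B = 1σ̂–2σ̂, A = 2σ̂–3σ̂, * = beyond 3σ̂; sign = side of CL): 1:-C, 2:-C, 3:+C, 4:+C, 5:+C, 6:+B, 7:-A, 8:-C, 9:-A, 10:+C, 11:+C, 12:+C, 13:-C, 14:-C, 15:-C, 16:+C
Rule 2 (two of three consecutive points beyond the same 2σ limit) is satisfied at point 9.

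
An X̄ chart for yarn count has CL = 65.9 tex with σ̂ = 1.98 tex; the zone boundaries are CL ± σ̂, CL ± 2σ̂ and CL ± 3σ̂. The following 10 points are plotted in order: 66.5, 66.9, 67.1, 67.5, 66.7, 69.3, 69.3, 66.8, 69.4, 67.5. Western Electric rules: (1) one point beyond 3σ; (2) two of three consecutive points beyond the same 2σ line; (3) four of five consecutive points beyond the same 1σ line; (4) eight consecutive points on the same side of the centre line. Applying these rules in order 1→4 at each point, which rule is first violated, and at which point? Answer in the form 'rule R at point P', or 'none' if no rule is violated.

Zone of each point (C = within 1σ̂, B = 1σ̂–2σ̂, A = 2σ̂–3σ̂, * = beyond 3σ̂; sign = side of CL): 1:+C, 2:+C, 3:+C, 4:+C, 5:+C, 6:+B, 7:+B, 8:+C, 9:+B, 10:+C
Rule 4 (eight consecutive points on the same side of the centre line) is satisfied at point 8.

rule 4 at point 8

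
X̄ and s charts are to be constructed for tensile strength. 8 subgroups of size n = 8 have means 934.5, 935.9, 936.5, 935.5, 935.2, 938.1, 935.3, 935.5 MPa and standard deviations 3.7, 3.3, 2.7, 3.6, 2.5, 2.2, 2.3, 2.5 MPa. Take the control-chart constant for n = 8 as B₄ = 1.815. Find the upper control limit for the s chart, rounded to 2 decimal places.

s̄ = (3.7 + 3.3 + 2.7 + 3.6 + 2.5 + 2.2 + 2.3 + 2.5) / 8 = 2.8500
UCL_s = B₄·s̄ = 1.815 × 2.8500 = 5.1727

5.17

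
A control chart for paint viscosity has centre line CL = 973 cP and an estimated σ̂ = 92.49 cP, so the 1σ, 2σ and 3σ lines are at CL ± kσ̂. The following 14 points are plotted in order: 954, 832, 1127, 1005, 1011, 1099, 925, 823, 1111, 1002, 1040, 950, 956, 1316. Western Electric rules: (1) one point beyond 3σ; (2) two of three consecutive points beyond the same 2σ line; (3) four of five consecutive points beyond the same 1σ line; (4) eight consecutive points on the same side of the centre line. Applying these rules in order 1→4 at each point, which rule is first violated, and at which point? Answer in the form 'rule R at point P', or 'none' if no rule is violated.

rule 1 at point 14

Zone of each point (C = within 1σ̂, B = 1σ̂–2σ̂, A = 2σ̂–3σ̂, * = beyond 3σ̂; sign = side of CL): 1:-C, 2:-B, 3:+B, 4:+C, 5:+C, 6:+B, 7:-C, 8:-B, 9:+B, 10:+C, 11:+C, 12:-C, 13:-C, 14:+*
Rule 1 (one point beyond the 3σ limits) is satisfied at point 14.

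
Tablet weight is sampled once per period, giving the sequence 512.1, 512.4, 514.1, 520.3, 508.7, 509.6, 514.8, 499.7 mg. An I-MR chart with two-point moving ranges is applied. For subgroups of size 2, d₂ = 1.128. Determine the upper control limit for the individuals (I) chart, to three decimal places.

527.040

X̄ = (512.1 + 512.4 + 514.1 + 520.3 + 508.7 + 509.6 + 514.8 + 499.7) / 8 = 511.4625
Moving ranges: 0.3, 1.7, 6.2, 11.6, 0.9, 5.2, 15.1; M̄R̄ = 41.0000 / 7 = 5.8571
UCL = X̄ + 3·M̄R̄/d₂ = 511.4625 + 3 × 5.8571 / 1.128 = 527.0400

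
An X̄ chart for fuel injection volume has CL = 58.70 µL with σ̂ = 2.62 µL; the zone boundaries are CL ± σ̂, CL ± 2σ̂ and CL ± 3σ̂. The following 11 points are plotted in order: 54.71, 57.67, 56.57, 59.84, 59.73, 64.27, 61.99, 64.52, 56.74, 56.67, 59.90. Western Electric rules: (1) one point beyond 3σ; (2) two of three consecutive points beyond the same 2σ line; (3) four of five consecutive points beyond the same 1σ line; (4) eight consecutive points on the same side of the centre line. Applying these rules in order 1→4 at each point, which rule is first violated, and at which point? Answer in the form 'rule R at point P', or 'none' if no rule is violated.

Zone of each point (C = within 1σ̂, B = 1σ̂–2σ̂, A = 2σ̂–3σ̂, * = beyond 3σ̂; sign = side of CL): 1:-B, 2:-C, 3:-C, 4:+C, 5:+C, 6:+A, 7:+B, 8:+A, 9:-C, 10:-C, 11:+C
Rule 2 (two of three consecutive points beyond the same 2σ limit) is satisfied at point 8.

rule 2 at point 8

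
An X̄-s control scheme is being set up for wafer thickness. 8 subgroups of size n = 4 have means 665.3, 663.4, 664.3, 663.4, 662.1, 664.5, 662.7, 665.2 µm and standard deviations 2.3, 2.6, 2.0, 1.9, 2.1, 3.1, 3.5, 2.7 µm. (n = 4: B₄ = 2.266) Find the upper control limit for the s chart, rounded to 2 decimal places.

5.72

s̄ = (2.3 + 2.6 + 2.0 + 1.9 + 2.1 + 3.1 + 3.5 + 2.7) / 8 = 2.5250
UCL_s = B₄·s̄ = 2.266 × 2.5250 = 5.7216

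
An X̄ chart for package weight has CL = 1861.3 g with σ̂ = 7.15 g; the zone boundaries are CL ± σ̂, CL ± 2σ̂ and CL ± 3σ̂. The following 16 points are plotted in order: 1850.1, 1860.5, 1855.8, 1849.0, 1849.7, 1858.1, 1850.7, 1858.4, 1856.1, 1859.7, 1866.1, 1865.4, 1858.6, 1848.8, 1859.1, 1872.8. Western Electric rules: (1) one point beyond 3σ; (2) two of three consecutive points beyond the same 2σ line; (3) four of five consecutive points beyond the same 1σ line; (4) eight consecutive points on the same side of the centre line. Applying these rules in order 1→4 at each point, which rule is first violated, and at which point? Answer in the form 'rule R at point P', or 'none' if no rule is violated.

rule 4 at point 8

Zone of each point (C = within 1σ̂, B = 1σ̂–2σ̂, A = 2σ̂–3σ̂, * = beyond 3σ̂; sign = side of CL): 1:-B, 2:-C, 3:-C, 4:-B, 5:-B, 6:-C, 7:-B, 8:-C, 9:-C, 10:-C, 11:+C, 12:+C, 13:-C, 14:-B, 15:-C, 16:+B
Rule 4 (eight consecutive points on the same side of the centre line) is satisfied at point 8.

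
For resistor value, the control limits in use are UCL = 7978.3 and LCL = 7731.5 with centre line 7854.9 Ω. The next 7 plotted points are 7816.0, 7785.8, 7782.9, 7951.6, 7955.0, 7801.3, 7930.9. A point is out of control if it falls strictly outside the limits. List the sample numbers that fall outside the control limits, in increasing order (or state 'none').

none

All 7 points lie within [7731.5, 7978.3].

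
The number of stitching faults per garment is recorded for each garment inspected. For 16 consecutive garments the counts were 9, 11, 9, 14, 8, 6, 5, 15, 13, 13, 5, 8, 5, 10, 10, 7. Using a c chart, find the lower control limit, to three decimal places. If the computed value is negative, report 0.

c̄ = (9 + 11 + 9 + 14 + 8 + 6 + 5 + 15 + 13 + 13 + 5 + 8 + 5 + 10 + 10 + 7) / 16 = 148 / 16 = 9.2500
LCL = c̄ − 3√c̄ = 9.2500 − 3 × 3.0414 = 0.1259

0.126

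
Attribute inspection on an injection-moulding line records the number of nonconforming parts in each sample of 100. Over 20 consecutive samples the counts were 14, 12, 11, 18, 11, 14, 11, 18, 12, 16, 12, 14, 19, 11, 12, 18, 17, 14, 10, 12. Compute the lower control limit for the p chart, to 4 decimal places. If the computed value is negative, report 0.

0.0345

p̄ = Σdᵢ / (k·n) = 276 / (20 × 100) = 0.13800
LCL = p̄ − 3·√(p̄(1−p̄)/n) = 0.13800 − 3 × 0.03449 = 0.03453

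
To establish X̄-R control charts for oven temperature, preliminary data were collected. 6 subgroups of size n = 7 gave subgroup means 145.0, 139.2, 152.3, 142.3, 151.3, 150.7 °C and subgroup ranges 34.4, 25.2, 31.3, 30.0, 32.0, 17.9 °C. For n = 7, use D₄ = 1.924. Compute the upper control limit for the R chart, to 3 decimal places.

R̄ = (34.4 + 25.2 + 31.3 + 30.0 + 32.0 + 17.9) / 6 = 170.8000 / 6 = 28.4667
UCL_R = D₄·R̄ = 1.924 × 28.4667 = 54.7699

54.770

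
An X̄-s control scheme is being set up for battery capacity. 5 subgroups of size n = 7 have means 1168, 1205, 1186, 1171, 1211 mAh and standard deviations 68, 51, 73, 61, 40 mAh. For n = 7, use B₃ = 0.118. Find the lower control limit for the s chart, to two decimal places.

s̄ = (68 + 51 + 73 + 61 + 40) / 5 = 58.6000
LCL_s = B₃·s̄ = 0.118 × 58.6000 = 6.9148

6.91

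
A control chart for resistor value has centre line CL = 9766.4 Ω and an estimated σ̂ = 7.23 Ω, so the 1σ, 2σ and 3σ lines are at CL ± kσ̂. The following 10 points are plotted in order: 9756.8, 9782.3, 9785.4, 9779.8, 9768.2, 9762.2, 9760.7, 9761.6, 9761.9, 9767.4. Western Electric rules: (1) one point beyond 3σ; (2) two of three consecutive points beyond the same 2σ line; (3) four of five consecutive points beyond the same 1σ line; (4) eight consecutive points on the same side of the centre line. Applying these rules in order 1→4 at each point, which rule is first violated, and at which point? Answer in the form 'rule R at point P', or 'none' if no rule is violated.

Zone of each point (C = within 1σ̂, B = 1σ̂–2σ̂, A = 2σ̂–3σ̂, * = beyond 3σ̂; sign = side of CL): 1:-B, 2:+A, 3:+A, 4:+B, 5:+C, 6:-C, 7:-C, 8:-C, 9:-C, 10:+C
Rule 2 (two of three consecutive points beyond the same 2σ limit) is satisfied at point 3.

rule 2 at point 3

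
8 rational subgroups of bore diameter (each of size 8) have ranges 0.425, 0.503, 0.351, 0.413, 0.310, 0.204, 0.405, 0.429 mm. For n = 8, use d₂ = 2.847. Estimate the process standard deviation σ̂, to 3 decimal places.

0.133

R̄ = (0.425 + 0.503 + 0.351 + 0.413 + 0.310 + 0.204 + 0.405 + 0.429) / 8 = 0.3800
σ̂ = R̄ / d₂ = 0.3800 / 2.847 = 0.1335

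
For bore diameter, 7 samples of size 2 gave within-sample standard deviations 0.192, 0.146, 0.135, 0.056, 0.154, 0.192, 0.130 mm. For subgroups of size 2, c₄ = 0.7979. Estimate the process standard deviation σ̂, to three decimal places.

s̄ = (0.192 + 0.146 + 0.135 + 0.056 + 0.154 + 0.192 + 0.130) / 7 = 0.1436
σ̂ = s̄ / c₄ = 0.1436 / 0.7979 = 0.1799

0.180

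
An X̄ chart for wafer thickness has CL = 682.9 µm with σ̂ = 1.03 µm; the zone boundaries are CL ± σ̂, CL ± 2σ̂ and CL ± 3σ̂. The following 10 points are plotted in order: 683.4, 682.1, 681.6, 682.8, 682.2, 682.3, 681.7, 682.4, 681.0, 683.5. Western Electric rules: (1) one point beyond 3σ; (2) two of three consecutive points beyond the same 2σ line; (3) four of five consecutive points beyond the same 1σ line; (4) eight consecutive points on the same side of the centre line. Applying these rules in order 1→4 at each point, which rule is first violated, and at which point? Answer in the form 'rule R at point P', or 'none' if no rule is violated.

Zone of each point (C = within 1σ̂, B = 1σ̂–2σ̂, A = 2σ̂–3σ̂, * = beyond 3σ̂; sign = side of CL): 1:+C, 2:-C, 3:-B, 4:-C, 5:-C, 6:-C, 7:-B, 8:-C, 9:-B, 10:+C
Rule 4 (eight consecutive points on the same side of the centre line) is satisfied at point 9.

rule 4 at point 9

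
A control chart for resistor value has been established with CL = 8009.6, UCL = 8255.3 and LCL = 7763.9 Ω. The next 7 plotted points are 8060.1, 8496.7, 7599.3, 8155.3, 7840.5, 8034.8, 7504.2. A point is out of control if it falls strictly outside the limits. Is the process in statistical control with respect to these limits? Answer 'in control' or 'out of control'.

out of control

Compare each point to [7763.9, 8255.3]: sample 2 = 8496.7 > UCL; sample 3 = 7599.3 < LCL; sample 7 = 7504.2 < LCL.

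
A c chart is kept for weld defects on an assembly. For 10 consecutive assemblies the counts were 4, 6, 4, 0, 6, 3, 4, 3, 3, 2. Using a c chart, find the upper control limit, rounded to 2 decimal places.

9.11

c̄ = (4 + 6 + 4 + 0 + 6 + 3 + 4 + 3 + 3 + 2) / 10 = 35 / 10 = 3.5000
UCL = c̄ + 3√c̄ = 3.5000 + 3 × √3.5000 = 3.5000 + 3 × 1.8708 = 9.1125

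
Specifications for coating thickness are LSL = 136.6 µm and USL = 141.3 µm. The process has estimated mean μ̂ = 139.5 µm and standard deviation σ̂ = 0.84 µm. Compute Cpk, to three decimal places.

Cpu = (USL − μ̂) / (3σ̂) = (141.3 − 139.5) / (3 × 0.84) = 0.7143; Cpl = (μ̂ − LSL) / (3σ̂) = (139.5 − 136.6) / (3 × 0.84) = 1.1508; Cpk = min(Cpu, Cpl) = 0.7143

0.714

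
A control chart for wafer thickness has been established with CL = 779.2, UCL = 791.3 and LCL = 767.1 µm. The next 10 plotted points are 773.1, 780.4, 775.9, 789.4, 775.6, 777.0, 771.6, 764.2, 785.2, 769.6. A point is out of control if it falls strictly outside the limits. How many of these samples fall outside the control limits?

Compare each point to [767.1, 791.3]: sample 8 = 764.2 < LCL.

1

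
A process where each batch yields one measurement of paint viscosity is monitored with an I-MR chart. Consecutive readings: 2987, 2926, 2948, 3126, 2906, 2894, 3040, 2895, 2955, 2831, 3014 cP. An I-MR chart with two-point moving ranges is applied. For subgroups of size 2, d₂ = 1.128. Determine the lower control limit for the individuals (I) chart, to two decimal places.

X̄ = (2987 + 2926 + 2948 + 3126 + 2906 + 2894 + 3040 + 2895 + 2955 + 2831 + 3014) / 11 = 2956.5455
Moving ranges: 61, 22, 178, 220, 12, 146, 145, 60, 124, 183; M̄R̄ = 1151.0000 / 10 = 115.1000
LCL = X̄ − 3·M̄R̄/d₂ = 2956.5455 − 3 × 115.1000 / 1.128 = 2650.4284

2650.43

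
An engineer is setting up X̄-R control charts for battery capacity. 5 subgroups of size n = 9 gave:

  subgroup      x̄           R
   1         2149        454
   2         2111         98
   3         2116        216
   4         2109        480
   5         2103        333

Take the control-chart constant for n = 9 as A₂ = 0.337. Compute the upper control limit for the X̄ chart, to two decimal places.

X̄̄ = (2149 + 2111 + 2116 + 2109 + 2103) / 5 = 10588.0000 / 5 = 2117.6000
R̄ = (454 + 98 + 216 + 480 + 333) / 5 = 1581.0000 / 5 = 316.2000
UCL = X̄̄ + A₂·R̄ = 2117.6000 + 0.337 × 316.2000 = 2224.1594

2224.16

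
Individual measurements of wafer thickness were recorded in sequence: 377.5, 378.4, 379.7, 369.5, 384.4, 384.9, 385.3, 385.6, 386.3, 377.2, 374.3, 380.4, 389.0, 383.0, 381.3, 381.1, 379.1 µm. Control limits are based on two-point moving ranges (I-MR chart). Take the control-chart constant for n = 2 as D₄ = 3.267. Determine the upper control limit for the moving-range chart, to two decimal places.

13.44

Moving ranges: 0.9, 1.3, 10.2, 14.9, 0.5, 0.4, 0.3, 0.7, 9.1, 2.9, 6.1, 8.6, 6.0, 1.7, 0.2, 2.0; M̄R̄ = 65.8000 / 16 = 4.1125
UCL_MR = D₄·M̄R̄ = 3.267 × 4.1125 = 13.4355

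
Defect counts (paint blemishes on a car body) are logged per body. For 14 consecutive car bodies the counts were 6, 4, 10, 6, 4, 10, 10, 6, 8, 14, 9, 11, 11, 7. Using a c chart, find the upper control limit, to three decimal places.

16.921

c̄ = (6 + 4 + 10 + 6 + 4 + 10 + 10 + 6 + 8 + 14 + 9 + 11 + 11 + 7) / 14 = 116 / 14 = 8.2857
UCL = c̄ + 3√c̄ = 8.2857 + 3 × √8.2857 = 8.2857 + 3 × 2.8785 = 16.9212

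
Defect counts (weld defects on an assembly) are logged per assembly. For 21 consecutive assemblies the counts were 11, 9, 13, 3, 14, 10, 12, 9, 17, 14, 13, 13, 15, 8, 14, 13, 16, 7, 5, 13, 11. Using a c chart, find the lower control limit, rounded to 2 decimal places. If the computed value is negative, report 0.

c̄ = (11 + 9 + 13 + 3 + 14 + 10 + 12 + 9 + 17 + 14 + 13 + 13 + 15 + 8 + 14 + 13 + 16 + 7 + 5 + 13 + 11) / 21 = 240 / 21 = 11.4286
LCL = c̄ − 3√c̄ = 11.4286 − 3 × 3.3806 = 1.2867

1.29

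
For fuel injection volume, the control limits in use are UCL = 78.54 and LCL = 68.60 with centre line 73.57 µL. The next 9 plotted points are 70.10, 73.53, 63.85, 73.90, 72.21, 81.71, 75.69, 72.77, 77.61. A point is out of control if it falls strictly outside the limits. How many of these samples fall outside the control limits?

Compare each point to [68.60, 78.54]: sample 3 = 63.85 < LCL; sample 6 = 81.71 > UCL.

2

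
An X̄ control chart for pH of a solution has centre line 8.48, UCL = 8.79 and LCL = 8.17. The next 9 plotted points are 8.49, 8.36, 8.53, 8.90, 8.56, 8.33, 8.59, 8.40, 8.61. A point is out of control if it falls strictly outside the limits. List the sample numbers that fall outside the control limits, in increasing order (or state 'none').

Compare each point to [8.17, 8.79]: sample 4 = 8.90 > UCL.

4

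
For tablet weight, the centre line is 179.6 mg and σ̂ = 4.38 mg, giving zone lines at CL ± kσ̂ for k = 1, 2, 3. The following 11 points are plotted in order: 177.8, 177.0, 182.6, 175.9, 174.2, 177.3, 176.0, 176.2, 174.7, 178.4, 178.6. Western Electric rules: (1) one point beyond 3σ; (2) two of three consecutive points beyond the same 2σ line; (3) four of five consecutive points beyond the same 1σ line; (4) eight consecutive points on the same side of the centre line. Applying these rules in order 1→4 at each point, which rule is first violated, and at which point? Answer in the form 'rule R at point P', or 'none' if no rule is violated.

rule 4 at point 11

Zone of each point (C = within 1σ̂, B = 1σ̂–2σ̂, A = 2σ̂–3σ̂, * = beyond 3σ̂; sign = side of CL): 1:-C, 2:-C, 3:+C, 4:-C, 5:-B, 6:-C, 7:-C, 8:-C, 9:-B, 10:-C, 11:-C
Rule 4 (eight consecutive points on the same side of the centre line) is satisfied at point 11.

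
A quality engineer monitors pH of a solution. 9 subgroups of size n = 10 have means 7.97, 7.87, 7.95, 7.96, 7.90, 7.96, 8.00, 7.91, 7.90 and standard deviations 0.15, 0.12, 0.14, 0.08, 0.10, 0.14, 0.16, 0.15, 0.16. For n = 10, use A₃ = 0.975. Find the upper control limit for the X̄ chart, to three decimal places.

8.066

X̄̄ = (7.97 + 7.87 + 7.95 + 7.96 + 7.90 + 7.96 + 8.00 + 7.91 + 7.90) / 9 = 7.9356
s̄ = (0.15 + 0.12 + 0.14 + 0.08 + 0.10 + 0.14 + 0.16 + 0.15 + 0.16) / 9 = 0.1333
UCL = X̄̄ + A₃·s̄ = 7.9356 + 0.975 × 0.1333 = 8.0656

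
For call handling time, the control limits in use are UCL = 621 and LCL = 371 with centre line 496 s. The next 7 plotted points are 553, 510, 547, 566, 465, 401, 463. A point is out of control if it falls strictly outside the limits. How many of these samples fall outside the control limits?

0

All 7 points lie within [371, 621].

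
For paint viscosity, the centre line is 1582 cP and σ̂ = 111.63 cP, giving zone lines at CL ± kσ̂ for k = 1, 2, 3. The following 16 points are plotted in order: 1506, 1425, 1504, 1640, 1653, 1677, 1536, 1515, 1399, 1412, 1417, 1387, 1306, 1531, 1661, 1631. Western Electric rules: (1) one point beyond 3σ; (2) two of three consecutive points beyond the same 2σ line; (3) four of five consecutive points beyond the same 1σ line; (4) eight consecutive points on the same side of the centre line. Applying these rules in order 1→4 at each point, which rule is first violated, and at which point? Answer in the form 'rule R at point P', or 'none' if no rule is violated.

Zone of each point (C = within 1σ̂, B = 1σ̂–2σ̂, A = 2σ̂–3σ̂, * = beyond 3σ̂; sign = side of CL): 1:-C, 2:-B, 3:-C, 4:+C, 5:+C, 6:+C, 7:-C, 8:-C, 9:-B, 10:-B, 11:-B, 12:-B, 13:-A, 14:-C, 15:+C, 16:+C
Rule 3 (four of five consecutive points beyond the same 1σ limit) is satisfied at point 12.

rule 3 at point 12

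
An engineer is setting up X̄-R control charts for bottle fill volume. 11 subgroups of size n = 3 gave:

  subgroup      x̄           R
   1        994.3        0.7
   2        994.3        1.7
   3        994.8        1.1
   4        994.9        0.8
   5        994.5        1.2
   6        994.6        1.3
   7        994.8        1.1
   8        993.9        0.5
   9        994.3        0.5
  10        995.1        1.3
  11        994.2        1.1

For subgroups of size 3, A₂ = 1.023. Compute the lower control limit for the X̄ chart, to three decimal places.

X̄̄ = (994.3 + 994.3 + 994.8 + 994.9 + 994.5 + 994.6 + 994.8 + 993.9 + 994.3 + 995.1 + 994.2) / 11 = 10939.7000 / 11 = 994.5182
R̄ = (0.7 + 1.7 + 1.1 + 0.8 + 1.2 + 1.3 + 1.1 + 0.5 + 0.5 + 1.3 + 1.1) / 11 = 11.3000 / 11 = 1.0273
LCL = X̄̄ − A₂·R̄ = 994.5182 − 1.023 × 1.0273 = 993.4673

993.467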